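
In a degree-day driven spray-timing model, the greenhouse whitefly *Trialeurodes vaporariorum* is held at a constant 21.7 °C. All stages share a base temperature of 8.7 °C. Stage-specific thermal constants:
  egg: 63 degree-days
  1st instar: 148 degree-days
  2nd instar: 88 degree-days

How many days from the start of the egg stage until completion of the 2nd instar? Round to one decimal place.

Daily accumulation at 21.7 °C = 21.7 − 8.7 = 13.0 DD/day.
Total K = 63 + 148 + 88 = 299 DD.
Total duration = 299 / 13.0 = 23.000 ≈ 23.0 days.

23.0 days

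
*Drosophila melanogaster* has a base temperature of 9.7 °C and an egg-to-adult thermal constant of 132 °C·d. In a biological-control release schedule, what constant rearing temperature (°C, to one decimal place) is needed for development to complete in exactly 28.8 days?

Required daily accumulation = 132 / 28.8 = 4.583 DD/day.
T = T_base + 4.583 = 9.7 + 4.583 = 14.283 ≈ 14.3 °C.

14.3 °C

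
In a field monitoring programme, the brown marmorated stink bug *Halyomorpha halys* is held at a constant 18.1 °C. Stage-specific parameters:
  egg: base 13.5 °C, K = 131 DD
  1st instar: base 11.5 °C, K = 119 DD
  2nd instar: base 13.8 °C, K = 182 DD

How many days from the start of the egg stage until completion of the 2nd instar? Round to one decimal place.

egg: 131 / (18.1 − 13.5) = 131 / 4.6 = 28.478 d.
1st instar: 119 / (18.1 − 11.5) = 119 / 6.6 = 18.030 d.
2nd instar: 182 / (18.1 − 13.8) = 182 / 4.3 = 42.326 d.
Sum = 88.834 ≈ 88.8 days.

88.8 days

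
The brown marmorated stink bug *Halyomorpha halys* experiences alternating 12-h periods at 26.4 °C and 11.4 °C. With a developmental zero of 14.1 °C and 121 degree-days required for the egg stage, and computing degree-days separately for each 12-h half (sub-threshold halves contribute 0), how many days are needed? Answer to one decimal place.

Day half: max(0, 26.4 − 14.1) × 0.5 = 12.3 × 0.5 = 6.15 DD.
Night half: max(0, 11.4 − 14.1) × 0.5 = 0.0 × 0.5 = 0.00 DD.
Per 24 h: 6.15 DD/day.
Duration = 121 / 6.15 = 19.675 ≈ 19.7 days.

19.7 days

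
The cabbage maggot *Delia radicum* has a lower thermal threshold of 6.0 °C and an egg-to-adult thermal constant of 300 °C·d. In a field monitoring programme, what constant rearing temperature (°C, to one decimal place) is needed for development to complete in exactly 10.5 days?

Required daily accumulation = 300 / 10.5 = 28.571 DD/day.
T = T_base + 28.571 = 6.0 + 28.571 = 34.571 ≈ 34.6 °C.

34.6 °C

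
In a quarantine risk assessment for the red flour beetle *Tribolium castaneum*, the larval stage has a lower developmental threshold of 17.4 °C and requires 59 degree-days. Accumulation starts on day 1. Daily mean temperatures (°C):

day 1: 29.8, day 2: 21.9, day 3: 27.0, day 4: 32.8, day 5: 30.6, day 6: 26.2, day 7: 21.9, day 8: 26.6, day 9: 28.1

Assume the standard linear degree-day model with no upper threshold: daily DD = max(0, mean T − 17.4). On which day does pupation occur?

day 6

Daily DD above 17.4 °C: 12.4, 4.5, 9.6, 15.4, 13.2, 8.8, 4.5, 9.2, 10.7.
Cumulative: 12.4, 16.9, 26.5, 41.9, 55.1, 63.9, 68.4, 77.6, 88.3.
The total first reaches 59 DD on day 6.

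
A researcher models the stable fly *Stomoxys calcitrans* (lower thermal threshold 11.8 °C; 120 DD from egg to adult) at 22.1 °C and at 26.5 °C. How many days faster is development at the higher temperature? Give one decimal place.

3.5 days

At 22.1 °C: 120 / (22.1 − 11.8) = 120 / 10.3 = 11.650 d.
At 26.5 °C: 120 / (26.5 − 11.8) = 120 / 14.7 = 8.163 d.
Difference = |11.650 − 8.163| = 3.487 ≈ 3.5 days.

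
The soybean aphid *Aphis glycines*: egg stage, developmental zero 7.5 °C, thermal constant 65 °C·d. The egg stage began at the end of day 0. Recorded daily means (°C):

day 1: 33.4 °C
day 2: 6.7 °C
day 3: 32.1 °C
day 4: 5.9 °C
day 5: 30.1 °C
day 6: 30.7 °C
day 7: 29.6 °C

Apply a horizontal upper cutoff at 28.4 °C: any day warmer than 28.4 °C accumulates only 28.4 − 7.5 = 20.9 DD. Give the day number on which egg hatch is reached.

day 6

Daily DD above 7.5 °C (capped at 20.9): 20.9, 0.0, 20.9, 0.0, 20.9, 20.9, 20.9.
Cumulative: 20.9, 20.9, 41.8, 41.8, 62.7, 83.6, 104.5.
The total first reaches 65 DD on day 6.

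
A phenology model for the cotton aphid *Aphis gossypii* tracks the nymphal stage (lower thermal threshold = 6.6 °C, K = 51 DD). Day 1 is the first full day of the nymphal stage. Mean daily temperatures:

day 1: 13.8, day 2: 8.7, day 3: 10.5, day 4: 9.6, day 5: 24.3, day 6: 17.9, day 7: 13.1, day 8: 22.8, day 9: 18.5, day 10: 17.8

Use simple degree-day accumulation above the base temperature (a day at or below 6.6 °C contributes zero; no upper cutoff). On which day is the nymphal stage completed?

Daily DD above 6.6 °C: 7.2, 2.1, 3.9, 3.0, 17.7, 11.3, 6.5, 16.2, 11.9, 11.2.
Cumulative: 7.2, 9.3, 13.2, 16.2, 33.9, 45.2, 51.7, 67.9, 79.8, 91.0.
The total first reaches 51 DD on day 7.

day 7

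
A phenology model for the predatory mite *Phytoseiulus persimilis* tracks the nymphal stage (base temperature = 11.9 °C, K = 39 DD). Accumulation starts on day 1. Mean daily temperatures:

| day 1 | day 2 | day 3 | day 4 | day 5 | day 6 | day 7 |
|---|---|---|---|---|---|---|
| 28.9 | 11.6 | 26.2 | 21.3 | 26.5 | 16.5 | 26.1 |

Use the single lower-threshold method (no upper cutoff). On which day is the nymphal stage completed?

Daily DD above 11.9 °C: 17.0, 0.0, 14.3, 9.4, 14.6, 4.6, 14.2.
Cumulative: 17.0, 17.0, 31.3, 40.7, 55.3, 59.9, 74.1.
The total first reaches 39 DD on day 4.

day 4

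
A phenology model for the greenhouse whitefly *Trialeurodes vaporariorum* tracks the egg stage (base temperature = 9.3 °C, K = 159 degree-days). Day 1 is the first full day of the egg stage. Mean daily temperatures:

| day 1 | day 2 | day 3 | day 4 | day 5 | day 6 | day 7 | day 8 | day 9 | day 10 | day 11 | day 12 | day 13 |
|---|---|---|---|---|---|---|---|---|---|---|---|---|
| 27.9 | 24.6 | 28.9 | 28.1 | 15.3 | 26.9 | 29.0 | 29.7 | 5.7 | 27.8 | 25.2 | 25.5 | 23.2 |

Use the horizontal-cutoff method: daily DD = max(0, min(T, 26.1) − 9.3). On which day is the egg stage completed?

Daily DD above 9.3 °C (capped at 16.8): 16.8, 15.3, 16.8, 16.8, 6.0, 16.8, 16.8, 16.8, 0.0, 16.8, 15.9, 16.2, 13.9.
Cumulative: 16.8, 32.1, 48.9, 65.7, 71.7, 88.5, 105.3, 122.1, 122.1, 138.9, 154.8, 171.0, 184.9.
The total first reaches 159 DD on day 12.

day 12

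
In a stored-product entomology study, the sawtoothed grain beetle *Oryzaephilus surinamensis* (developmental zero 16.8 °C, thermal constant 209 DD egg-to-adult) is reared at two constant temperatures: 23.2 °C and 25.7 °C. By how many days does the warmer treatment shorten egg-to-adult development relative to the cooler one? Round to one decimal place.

9.2 days

At 23.2 °C: 209 / (23.2 − 16.8) = 209 / 6.4 = 32.656 d.
At 25.7 °C: 209 / (25.7 − 16.8) = 209 / 8.9 = 23.483 d.
Difference = |32.656 − 23.483| = 9.173 ≈ 9.2 days.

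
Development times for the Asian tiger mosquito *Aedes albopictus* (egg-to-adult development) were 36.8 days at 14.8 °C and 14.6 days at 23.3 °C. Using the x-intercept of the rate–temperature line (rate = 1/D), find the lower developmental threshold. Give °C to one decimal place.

Equal thermal constants: D₁(T₁ − T_b) = D₂(T₂ − T_b).
36.8·(14.8 − T_b) = 14.6·(23.3 − T_b)
T_b = (36.8·14.8 − 14.6·23.3) / (36.8 − 14.6) = 204.46 / 22.2 = 9.210 °C ≈ 9.2 °C.

9.2 °C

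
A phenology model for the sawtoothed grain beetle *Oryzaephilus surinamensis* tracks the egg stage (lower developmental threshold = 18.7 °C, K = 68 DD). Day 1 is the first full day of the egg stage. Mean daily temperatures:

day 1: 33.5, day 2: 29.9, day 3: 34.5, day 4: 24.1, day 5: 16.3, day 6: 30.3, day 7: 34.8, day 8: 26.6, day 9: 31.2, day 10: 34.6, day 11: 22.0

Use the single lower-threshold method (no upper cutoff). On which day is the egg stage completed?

Daily DD above 18.7 °C: 14.8, 11.2, 15.8, 5.4, 0.0, 11.6, 16.1, 7.9, 12.5, 15.9, 3.3.
Cumulative: 14.8, 26.0, 41.8, 47.2, 47.2, 58.8, 74.9, 82.8, 95.3, 111.2, 114.5.
The total first reaches 68 DD on day 7.

day 7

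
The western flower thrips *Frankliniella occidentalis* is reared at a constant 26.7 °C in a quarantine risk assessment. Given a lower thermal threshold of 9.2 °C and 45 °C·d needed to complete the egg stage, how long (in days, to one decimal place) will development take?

Daily accumulation = 26.7 − 9.2 = 17.5 DD/day.
Duration = 45 / 17.5 = 2.571 ≈ 2.6 days.

2.6 days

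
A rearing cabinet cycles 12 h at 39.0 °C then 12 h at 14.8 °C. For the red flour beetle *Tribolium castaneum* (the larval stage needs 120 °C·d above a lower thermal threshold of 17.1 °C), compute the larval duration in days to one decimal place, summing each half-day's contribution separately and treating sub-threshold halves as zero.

11.0 days

Day half: max(0, 39.0 − 17.1) × 0.5 = 21.9 × 0.5 = 10.95 DD.
Night half: max(0, 14.8 − 17.1) × 0.5 = 0.0 × 0.5 = 0.00 DD.
Per 24 h: 10.95 DD/day.
Duration = 120 / 10.95 = 10.959 ≈ 11.0 days.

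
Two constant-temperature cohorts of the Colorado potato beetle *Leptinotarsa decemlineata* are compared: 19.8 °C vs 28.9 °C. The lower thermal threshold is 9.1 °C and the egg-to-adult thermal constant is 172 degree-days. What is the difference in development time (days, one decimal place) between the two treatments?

7.4 days

At 19.8 °C: 172 / (19.8 − 9.1) = 172 / 10.7 = 16.075 d.
At 28.9 °C: 172 / (28.9 − 9.1) = 172 / 19.8 = 8.687 d.
Difference = |16.075 − 8.687| = 7.388 ≈ 7.4 days.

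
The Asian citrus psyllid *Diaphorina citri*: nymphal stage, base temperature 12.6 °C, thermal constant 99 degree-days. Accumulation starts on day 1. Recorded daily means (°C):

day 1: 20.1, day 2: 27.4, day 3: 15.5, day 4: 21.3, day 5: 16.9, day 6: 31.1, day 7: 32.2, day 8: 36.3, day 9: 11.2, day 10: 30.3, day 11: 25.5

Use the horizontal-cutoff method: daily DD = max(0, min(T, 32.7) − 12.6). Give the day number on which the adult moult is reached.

Daily DD above 12.6 °C (capped at 20.1): 7.5, 14.8, 2.9, 8.7, 4.3, 18.5, 19.6, 20.1, 0.0, 17.7, 12.9.
Cumulative: 7.5, 22.3, 25.2, 33.9, 38.2, 56.7, 76.3, 96.4, 96.4, 114.1, 127.0.
The total first reaches 99 DD on day 10.

day 10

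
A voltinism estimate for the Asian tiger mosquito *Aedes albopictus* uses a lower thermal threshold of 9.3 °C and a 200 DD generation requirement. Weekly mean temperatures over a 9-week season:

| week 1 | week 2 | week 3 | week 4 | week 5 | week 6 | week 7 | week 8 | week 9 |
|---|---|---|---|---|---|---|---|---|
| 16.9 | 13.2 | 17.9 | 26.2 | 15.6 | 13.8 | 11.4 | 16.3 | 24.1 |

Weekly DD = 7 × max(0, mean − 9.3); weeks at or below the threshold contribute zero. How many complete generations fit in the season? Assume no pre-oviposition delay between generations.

Weekly DD (7 × max(0, T̄ − 9.3)): 53.2, 27.3, 60.2, 118.3, 44.1, 31.5, 14.7, 49.0, 103.6.
Season total = 501.9 DD.
Complete generations = ⌊501.9 / 200⌋ = 2.

2 generations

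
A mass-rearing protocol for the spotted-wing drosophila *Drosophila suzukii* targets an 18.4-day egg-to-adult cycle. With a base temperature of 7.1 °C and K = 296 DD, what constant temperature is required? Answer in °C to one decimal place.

Required daily accumulation = 296 / 18.4 = 16.087 DD/day.
T = T_base + 16.087 = 7.1 + 16.087 = 23.187 ≈ 23.2 °C.

23.2 °C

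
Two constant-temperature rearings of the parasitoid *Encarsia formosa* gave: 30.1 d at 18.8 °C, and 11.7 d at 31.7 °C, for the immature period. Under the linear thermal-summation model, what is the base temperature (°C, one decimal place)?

Equal thermal constants: D₁(T₁ − T_b) = D₂(T₂ − T_b).
30.1·(18.8 − T_b) = 11.7·(31.7 − T_b)
T_b = (30.1·18.8 − 11.7·31.7) / (30.1 − 11.7) = 194.99 / 18.4 = 10.597 °C ≈ 10.6 °C.

10.6 °C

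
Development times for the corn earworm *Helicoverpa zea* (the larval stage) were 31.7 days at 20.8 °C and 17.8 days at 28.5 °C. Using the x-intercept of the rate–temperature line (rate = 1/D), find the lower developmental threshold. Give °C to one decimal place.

10.9 °C

Under the model K = D·(T − T_b), so D₁·(T₁ − T_b) = D₂·(T₂ − T_b).
31.7·(20.8 − T_b) = 17.8·(28.5 − T_b)
T_b = (31.7·20.8 − 17.8·28.5) / (31.7 − 17.8) = 152.06 / 13.9 = 10.940 °C ≈ 10.9 °C.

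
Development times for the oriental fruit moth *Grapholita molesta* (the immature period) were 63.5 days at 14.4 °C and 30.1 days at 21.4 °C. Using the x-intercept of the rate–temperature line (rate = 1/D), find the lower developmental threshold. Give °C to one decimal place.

Equal thermal constants: D₁(T₁ − T_b) = D₂(T₂ − T_b).
63.5·(14.4 − T_b) = 30.1·(21.4 − T_b)
T_b = (63.5·14.4 − 30.1·21.4) / (63.5 − 30.1) = 270.26 / 33.4 = 8.092 °C ≈ 8.1 °C.

8.1 °C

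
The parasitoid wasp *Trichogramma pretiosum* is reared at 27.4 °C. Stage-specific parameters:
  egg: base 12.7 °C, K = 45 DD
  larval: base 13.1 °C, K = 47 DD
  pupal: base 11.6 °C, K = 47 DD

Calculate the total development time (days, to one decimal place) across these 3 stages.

egg: 45 / (27.4 − 12.7) = 45 / 14.7 = 3.061 d.
larval: 47 / (27.4 − 13.1) = 47 / 14.3 = 3.287 d.
pupal: 47 / (27.4 − 11.6) = 47 / 15.8 = 2.975 d.
Sum = 9.323 ≈ 9.3 days.

9.3 days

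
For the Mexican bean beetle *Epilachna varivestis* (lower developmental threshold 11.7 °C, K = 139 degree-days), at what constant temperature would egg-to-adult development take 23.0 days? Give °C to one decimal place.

Required daily accumulation = 139 / 23.0 = 6.043 DD/day.
T = T_base + 6.043 = 11.7 + 6.043 = 17.743 ≈ 17.7 °C.

17.7 °C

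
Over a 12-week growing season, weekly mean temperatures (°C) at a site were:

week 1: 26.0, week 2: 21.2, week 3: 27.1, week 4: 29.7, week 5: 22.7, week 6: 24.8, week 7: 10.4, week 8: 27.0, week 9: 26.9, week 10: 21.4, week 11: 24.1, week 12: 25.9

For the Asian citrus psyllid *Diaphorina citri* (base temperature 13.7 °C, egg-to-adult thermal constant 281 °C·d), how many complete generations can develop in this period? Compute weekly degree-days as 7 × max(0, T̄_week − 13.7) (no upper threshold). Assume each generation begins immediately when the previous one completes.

3 generations

Weekly DD (7 × max(0, T̄ − 13.7)): 86.1, 52.5, 93.8, 112.0, 63.0, 77.7, 0.0, 93.1, 92.4, 53.9, 72.8, 85.4.
Season total = 882.7 DD.
Complete generations = ⌊882.7 / 281⌋ = 3.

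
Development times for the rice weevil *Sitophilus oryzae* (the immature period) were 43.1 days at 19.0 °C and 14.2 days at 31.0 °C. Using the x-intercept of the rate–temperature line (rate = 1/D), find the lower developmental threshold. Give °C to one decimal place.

Equal thermal constants: D₁(T₁ − T_b) = D₂(T₂ − T_b).
43.1·(19.0 − T_b) = 14.2·(31.0 − T_b)
T_b = (43.1·19.0 − 14.2·31.0) / (43.1 − 14.2) = 378.70 / 28.9 = 13.104 °C ≈ 13.1 °C.

13.1 °C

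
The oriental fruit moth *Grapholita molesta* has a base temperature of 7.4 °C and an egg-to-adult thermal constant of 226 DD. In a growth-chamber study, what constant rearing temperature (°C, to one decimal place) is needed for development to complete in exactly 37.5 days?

Required daily accumulation = 226 / 37.5 = 6.027 DD/day.
T = T_base + 6.027 = 7.4 + 6.027 = 13.427 ≈ 13.4 °C.

13.4 °C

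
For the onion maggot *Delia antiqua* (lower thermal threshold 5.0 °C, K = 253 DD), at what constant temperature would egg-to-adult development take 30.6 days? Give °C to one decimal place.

Required daily accumulation = 253 / 30.6 = 8.268 DD/day.
T = T_base + 8.268 = 5.0 + 8.268 = 13.268 ≈ 13.3 °C.

13.3 °C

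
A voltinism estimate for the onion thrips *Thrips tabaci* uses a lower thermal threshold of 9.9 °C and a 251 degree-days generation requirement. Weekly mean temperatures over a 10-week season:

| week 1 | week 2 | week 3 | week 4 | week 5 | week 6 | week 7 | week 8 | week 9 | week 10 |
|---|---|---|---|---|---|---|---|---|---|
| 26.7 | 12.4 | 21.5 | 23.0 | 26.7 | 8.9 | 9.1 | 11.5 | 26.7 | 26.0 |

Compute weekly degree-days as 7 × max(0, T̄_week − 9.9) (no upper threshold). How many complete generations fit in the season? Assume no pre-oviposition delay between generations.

Weekly DD (7 × max(0, T̄ − 9.9)): 117.6, 17.5, 81.2, 91.7, 117.6, 0.0, 0.0, 11.2, 117.6, 112.7.
Season total = 667.1 DD.
Complete generations = ⌊667.1 / 251⌋ = 2.

2 generations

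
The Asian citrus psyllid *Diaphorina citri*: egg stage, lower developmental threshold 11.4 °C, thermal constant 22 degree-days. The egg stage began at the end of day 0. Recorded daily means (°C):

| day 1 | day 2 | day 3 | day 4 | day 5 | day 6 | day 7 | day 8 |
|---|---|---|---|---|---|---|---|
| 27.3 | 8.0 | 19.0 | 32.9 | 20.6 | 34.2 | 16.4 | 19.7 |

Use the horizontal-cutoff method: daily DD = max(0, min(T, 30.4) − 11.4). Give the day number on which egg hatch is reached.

Daily DD above 11.4 °C (capped at 19.0): 15.9, 0.0, 7.6, 19.0, 9.2, 19.0, 5.0, 8.3.
Cumulative: 15.9, 15.9, 23.5, 42.5, 51.7, 70.7, 75.7, 84.0.
The total first reaches 22 DD on day 3.

day 3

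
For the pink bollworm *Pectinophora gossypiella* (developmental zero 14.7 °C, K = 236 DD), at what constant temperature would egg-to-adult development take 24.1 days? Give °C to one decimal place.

Required daily accumulation = 236 / 24.1 = 9.793 DD/day.
T = T_base + 9.793 = 14.7 + 9.793 = 24.493 ≈ 24.5 °C.

24.5 °C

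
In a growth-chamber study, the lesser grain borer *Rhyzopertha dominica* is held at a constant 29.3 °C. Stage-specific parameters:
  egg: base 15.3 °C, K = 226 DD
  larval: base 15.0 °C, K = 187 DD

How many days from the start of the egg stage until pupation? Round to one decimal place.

29.2 days

egg: 226 / (29.3 − 15.3) = 226 / 14.0 = 16.143 d.
larval: 187 / (29.3 − 15.0) = 187 / 14.3 = 13.077 d.
Sum = 29.220 ≈ 29.2 days.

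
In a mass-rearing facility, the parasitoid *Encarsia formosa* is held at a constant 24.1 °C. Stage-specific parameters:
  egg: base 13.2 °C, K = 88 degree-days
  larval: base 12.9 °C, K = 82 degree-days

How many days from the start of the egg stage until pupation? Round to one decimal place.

egg: 88 / (24.1 − 13.2) = 88 / 10.9 = 8.073 d.
larval: 82 / (24.1 − 12.9) = 82 / 11.2 = 7.321 d.
Sum = 15.395 ≈ 15.4 days.

15.4 days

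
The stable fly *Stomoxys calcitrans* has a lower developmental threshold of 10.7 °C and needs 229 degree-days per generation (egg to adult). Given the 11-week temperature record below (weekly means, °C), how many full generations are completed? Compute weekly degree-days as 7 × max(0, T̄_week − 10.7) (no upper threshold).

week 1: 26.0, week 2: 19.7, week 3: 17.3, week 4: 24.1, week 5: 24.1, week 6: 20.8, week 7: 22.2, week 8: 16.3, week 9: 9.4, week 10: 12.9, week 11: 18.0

Weekly DD (7 × max(0, T̄ − 10.7)): 107.1, 63.0, 46.2, 93.8, 93.8, 70.7, 80.5, 39.2, 0.0, 15.4, 51.1.
Season total = 660.8 DD.
Complete generations = ⌊660.8 / 229⌋ = 2.

2 generations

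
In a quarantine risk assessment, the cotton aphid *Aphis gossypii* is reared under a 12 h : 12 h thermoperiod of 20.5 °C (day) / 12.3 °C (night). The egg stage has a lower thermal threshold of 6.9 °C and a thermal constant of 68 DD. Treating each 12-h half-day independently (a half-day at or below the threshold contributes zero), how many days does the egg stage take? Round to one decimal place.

7.2 days

Day half: max(0, 20.5 − 6.9) × 0.5 = 13.6 × 0.5 = 6.80 DD.
Night half: max(0, 12.3 − 6.9) × 0.5 = 5.4 × 0.5 = 2.70 DD.
Per 24 h: 9.50 DD/day.
Duration = 68 / 9.50 = 7.158 ≈ 7.2 days.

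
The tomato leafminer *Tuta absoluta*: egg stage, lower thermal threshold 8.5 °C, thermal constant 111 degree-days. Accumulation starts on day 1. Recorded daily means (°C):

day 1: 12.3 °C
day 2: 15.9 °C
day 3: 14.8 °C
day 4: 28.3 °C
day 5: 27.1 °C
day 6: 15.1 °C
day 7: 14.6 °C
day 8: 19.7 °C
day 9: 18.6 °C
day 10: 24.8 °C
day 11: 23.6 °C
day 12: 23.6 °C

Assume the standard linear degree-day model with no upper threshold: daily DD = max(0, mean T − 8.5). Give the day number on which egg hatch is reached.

Daily DD above 8.5 °C: 3.8, 7.4, 6.3, 19.8, 18.6, 6.6, 6.1, 11.2, 10.1, 16.3, 15.1, 15.1.
Cumulative: 3.8, 11.2, 17.5, 37.3, 55.9, 62.5, 68.6, 79.8, 89.9, 106.2, 121.3, 136.4.
The total first reaches 111 DD on day 11.

day 11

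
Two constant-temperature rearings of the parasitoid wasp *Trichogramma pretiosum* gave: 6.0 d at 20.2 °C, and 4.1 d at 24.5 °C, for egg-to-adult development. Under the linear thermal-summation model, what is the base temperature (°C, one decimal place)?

10.9 °C

Under the model K = D·(T − T_b), so D₁·(T₁ − T_b) = D₂·(T₂ − T_b).
6.0·(20.2 − T_b) = 4.1·(24.5 − T_b)
T_b = (6.0·20.2 − 4.1·24.5) / (6.0 − 4.1) = 20.75 / 1.9 = 10.921 °C ≈ 10.9 °C.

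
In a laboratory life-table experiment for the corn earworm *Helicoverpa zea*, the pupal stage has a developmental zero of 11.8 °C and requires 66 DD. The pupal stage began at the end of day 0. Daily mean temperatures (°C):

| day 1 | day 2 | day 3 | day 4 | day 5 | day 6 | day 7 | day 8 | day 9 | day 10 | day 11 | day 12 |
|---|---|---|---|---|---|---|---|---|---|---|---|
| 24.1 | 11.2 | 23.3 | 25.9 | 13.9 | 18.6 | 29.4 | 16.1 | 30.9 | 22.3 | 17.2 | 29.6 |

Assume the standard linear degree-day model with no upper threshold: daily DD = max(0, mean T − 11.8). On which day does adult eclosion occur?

Daily DD above 11.8 °C: 12.3, 0.0, 11.5, 14.1, 2.1, 6.8, 17.6, 4.3, 19.1, 10.5, 5.4, 17.8.
Cumulative: 12.3, 12.3, 23.8, 37.9, 40.0, 46.8, 64.4, 68.7, 87.8, 98.3, 103.7, 121.5.
The total first reaches 66 DD on day 8.

day 8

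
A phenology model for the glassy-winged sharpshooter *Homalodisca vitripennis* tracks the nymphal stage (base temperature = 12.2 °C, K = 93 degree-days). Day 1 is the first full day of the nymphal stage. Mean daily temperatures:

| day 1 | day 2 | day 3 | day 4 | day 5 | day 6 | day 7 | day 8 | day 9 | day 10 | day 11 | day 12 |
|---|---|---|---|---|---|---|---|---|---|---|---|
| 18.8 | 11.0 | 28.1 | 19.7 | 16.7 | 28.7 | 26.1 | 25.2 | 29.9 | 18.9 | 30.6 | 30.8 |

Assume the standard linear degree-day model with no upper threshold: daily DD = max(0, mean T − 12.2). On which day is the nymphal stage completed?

Daily DD above 12.2 °C: 6.6, 0.0, 15.9, 7.5, 4.5, 16.5, 13.9, 13.0, 17.7, 6.7, 18.4, 18.6.
Cumulative: 6.6, 6.6, 22.5, 30.0, 34.5, 51.0, 64.9, 77.9, 95.6, 102.3, 120.7, 139.3.
The total first reaches 93 DD on day 9.

day 9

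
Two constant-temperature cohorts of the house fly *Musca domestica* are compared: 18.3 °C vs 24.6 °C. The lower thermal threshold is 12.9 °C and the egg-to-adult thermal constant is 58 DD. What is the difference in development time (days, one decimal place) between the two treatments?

5.8 days

At 18.3 °C: 58 / (18.3 − 12.9) = 58 / 5.4 = 10.741 d.
At 24.6 °C: 58 / (24.6 − 12.9) = 58 / 11.7 = 4.957 d.
Difference = |10.741 − 4.957| = 5.783 ≈ 5.8 days.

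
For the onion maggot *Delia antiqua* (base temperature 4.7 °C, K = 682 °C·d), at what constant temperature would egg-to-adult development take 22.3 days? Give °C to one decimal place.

Required daily accumulation = 682 / 22.3 = 30.583 DD/day.
T = T_base + 30.583 = 4.7 + 30.583 = 35.283 ≈ 35.3 °C.

35.3 °C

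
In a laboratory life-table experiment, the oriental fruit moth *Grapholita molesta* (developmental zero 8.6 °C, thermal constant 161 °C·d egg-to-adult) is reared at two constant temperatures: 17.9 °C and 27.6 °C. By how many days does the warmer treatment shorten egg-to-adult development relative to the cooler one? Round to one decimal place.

At 17.9 °C: 161 / (17.9 − 8.6) = 161 / 9.3 = 17.312 d.
At 27.6 °C: 161 / (27.6 − 8.6) = 161 / 19.0 = 8.474 d.
Difference = |17.312 − 8.474| = 8.838 ≈ 8.8 days.

8.8 days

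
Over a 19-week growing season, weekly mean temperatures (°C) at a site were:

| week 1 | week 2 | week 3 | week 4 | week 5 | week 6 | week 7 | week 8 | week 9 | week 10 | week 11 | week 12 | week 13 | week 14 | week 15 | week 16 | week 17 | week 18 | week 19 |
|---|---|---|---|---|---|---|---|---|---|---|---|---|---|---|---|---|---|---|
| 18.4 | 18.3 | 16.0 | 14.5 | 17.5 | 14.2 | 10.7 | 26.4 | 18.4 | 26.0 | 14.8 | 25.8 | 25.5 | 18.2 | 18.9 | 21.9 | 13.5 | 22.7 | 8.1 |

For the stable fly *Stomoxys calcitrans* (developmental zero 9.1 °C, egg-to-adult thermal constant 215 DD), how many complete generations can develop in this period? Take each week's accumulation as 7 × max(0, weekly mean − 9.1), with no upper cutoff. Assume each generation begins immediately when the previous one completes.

5 generations

Weekly DD (7 × max(0, T̄ − 9.1)): 65.1, 64.4, 48.3, 37.8, 58.8, 35.7, 11.2, 121.1, 65.1, 118.3, 39.9, 116.9, 114.8, 63.7, 68.6, 89.6, 30.8, 95.2, 0.0.
Season total = 1245.3 DD.
Complete generations = ⌊1245.3 / 215⌋ = 5.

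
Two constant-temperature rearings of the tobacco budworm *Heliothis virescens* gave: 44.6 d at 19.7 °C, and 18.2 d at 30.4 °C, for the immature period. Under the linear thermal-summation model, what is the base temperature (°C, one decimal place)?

Under the model K = D·(T − T_b), so D₁·(T₁ − T_b) = D₂·(T₂ − T_b).
44.6·(19.7 − T_b) = 18.2·(30.4 − T_b)
T_b = (44.6·19.7 − 18.2·30.4) / (44.6 − 18.2) = 325.34 / 26.4 = 12.323 °C ≈ 12.3 °C.

12.3 °C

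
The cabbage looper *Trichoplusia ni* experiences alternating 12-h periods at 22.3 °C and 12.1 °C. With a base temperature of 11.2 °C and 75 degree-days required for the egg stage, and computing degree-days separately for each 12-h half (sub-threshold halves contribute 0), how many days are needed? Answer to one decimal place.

12.5 days

Day half: max(0, 22.3 − 11.2) × 0.5 = 11.1 × 0.5 = 5.55 DD.
Night half: max(0, 12.1 − 11.2) × 0.5 = 0.9 × 0.5 = 0.45 DD.
Per 24 h: 6.00 DD/day.
Duration = 75 / 6.00 = 12.500 ≈ 12.5 days.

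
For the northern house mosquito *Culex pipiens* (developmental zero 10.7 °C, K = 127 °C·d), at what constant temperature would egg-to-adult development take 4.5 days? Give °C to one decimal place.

Required daily accumulation = 127 / 4.5 = 28.222 DD/day.
T = T_base + 28.222 = 10.7 + 28.222 = 38.922 ≈ 38.9 °C.

38.9 °C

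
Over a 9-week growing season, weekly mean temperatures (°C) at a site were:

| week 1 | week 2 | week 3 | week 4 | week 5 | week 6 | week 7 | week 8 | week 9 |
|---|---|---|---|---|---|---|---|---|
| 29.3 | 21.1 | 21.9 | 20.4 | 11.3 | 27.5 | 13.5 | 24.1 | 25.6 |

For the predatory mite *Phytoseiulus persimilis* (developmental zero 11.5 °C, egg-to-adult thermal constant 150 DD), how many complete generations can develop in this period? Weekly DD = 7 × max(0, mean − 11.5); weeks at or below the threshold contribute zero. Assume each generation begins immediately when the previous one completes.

4 generations

Weekly DD (7 × max(0, T̄ − 11.5)): 124.6, 67.2, 72.8, 62.3, 0.0, 112.0, 14.0, 88.2, 98.7.
Season total = 639.8 DD.
Complete generations = ⌊639.8 / 150⌋ = 4.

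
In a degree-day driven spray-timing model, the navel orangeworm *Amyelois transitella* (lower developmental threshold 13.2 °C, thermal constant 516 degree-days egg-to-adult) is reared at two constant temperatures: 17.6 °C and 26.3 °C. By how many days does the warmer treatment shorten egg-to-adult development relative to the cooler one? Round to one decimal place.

77.9 days

At 17.6 °C: 516 / (17.6 − 13.2) = 516 / 4.4 = 117.273 d.
At 26.3 °C: 516 / (26.3 − 13.2) = 516 / 13.1 = 39.389 d.
Difference = |117.273 − 39.389| = 77.883 ≈ 77.9 days.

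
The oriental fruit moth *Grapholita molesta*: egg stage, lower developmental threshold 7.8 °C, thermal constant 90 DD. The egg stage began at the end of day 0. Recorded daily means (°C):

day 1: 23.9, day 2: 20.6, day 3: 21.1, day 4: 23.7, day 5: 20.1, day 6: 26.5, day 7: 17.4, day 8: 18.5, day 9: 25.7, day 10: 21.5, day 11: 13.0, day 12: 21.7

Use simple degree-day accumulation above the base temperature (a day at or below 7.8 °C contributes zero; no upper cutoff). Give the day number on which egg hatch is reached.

Daily DD above 7.8 °C: 16.1, 12.8, 13.3, 15.9, 12.3, 18.7, 9.6, 10.7, 17.9, 13.7, 5.2, 13.9.
Cumulative: 16.1, 28.9, 42.2, 58.1, 70.4, 89.1, 98.7, 109.4, 127.3, 141.0, 146.2, 160.1.
The total first reaches 90 DD on day 7.

day 7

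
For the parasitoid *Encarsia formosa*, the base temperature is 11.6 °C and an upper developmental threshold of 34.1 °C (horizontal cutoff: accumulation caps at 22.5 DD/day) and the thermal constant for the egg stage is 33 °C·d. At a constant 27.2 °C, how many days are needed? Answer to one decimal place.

Daily accumulation = 27.2 − 11.6 = 15.6 DD/day.
Duration = 33 / 15.6 = 2.115 ≈ 2.1 days.

2.1 days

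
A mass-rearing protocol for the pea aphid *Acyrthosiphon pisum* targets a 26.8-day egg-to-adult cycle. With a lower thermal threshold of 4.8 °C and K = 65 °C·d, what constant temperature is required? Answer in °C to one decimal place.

Required daily accumulation = 65 / 26.8 = 2.425 DD/day.
T = T_base + 2.425 = 4.8 + 2.425 = 7.225 ≈ 7.2 °C.

7.2 °C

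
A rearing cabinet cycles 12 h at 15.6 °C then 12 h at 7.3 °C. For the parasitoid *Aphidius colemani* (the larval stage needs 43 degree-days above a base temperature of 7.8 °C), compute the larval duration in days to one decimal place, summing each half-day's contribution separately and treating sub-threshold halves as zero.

11.0 days

Day half: max(0, 15.6 − 7.8) × 0.5 = 7.8 × 0.5 = 3.90 DD.
Night half: max(0, 7.3 − 7.8) × 0.5 = 0.0 × 0.5 = 0.00 DD.
Per 24 h: 3.90 DD/day.
Duration = 43 / 3.90 = 11.026 ≈ 11.0 days.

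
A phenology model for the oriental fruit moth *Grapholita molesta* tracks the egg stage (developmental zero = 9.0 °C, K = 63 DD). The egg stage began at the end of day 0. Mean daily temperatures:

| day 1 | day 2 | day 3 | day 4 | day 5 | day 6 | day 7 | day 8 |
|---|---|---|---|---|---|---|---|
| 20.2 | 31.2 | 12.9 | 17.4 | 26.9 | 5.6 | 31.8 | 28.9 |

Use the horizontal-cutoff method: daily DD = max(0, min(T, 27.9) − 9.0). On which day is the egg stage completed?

day 7

Daily DD above 9.0 °C (capped at 18.9): 11.2, 18.9, 3.9, 8.4, 17.9, 0.0, 18.9, 18.9.
Cumulative: 11.2, 30.1, 34.0, 42.4, 60.3, 60.3, 79.2, 98.1.
The total first reaches 63 DD on day 7.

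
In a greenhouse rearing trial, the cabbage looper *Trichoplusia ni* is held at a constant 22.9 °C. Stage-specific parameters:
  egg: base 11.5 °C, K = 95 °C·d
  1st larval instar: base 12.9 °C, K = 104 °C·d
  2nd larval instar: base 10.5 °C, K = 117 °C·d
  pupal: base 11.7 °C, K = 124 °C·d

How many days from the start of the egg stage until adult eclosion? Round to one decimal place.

egg: 95 / (22.9 − 11.5) = 95 / 11.4 = 8.333 d.
1st larval instar: 104 / (22.9 − 12.9) = 104 / 10.0 = 10.400 d.
2nd larval instar: 117 / (22.9 − 10.5) = 117 / 12.4 = 9.435 d.
pupal: 124 / (22.9 − 11.7) = 124 / 11.2 = 11.071 d.
Sum = 39.240 ≈ 39.2 days.

39.2 days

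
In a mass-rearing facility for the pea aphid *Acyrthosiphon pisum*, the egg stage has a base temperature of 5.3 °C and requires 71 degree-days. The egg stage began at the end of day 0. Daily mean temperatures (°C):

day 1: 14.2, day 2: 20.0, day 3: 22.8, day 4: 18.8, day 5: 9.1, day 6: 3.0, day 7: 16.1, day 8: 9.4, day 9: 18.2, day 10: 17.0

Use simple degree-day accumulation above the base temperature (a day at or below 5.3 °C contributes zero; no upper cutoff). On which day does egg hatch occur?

day 8

Daily DD above 5.3 °C: 8.9, 14.7, 17.5, 13.5, 3.8, 0.0, 10.8, 4.1, 12.9, 11.7.
Cumulative: 8.9, 23.6, 41.1, 54.6, 58.4, 58.4, 69.2, 73.3, 86.2, 97.9.
The total first reaches 71 DD on day 8.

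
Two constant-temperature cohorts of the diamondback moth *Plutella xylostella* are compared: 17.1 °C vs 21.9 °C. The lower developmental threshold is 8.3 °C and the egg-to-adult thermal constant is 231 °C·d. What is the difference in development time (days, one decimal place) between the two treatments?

9.3 days

At 17.1 °C: 231 / (17.1 − 8.3) = 231 / 8.8 = 26.250 d.
At 21.9 °C: 231 / (21.9 − 8.3) = 231 / 13.6 = 16.985 d.
Difference = |26.250 − 16.985| = 9.265 ≈ 9.3 days.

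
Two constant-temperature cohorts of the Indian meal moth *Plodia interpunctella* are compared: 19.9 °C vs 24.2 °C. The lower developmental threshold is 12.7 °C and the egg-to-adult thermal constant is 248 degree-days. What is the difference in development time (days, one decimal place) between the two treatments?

12.9 days

At 19.9 °C: 248 / (19.9 − 12.7) = 248 / 7.2 = 34.444 d.
At 24.2 °C: 248 / (24.2 − 12.7) = 248 / 11.5 = 21.565 d.
Difference = |34.444 − 21.565| = 12.879 ≈ 12.9 days.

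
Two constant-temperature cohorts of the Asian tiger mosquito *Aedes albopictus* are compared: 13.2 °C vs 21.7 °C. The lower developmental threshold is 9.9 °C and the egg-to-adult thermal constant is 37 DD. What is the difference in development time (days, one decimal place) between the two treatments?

At 13.2 °C: 37 / (13.2 − 9.9) = 37 / 3.3 = 11.212 d.
At 21.7 °C: 37 / (21.7 − 9.9) = 37 / 11.8 = 3.136 d.
Difference = |11.212 − 3.136| = 8.077 ≈ 8.1 days.

8.1 days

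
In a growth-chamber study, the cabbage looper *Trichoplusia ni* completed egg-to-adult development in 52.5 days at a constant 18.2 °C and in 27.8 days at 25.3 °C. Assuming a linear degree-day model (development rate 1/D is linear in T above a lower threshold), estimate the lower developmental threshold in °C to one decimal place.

Equal thermal constants: D₁(T₁ − T_b) = D₂(T₂ − T_b).
52.5·(18.2 − T_b) = 27.8·(25.3 − T_b)
T_b = (52.5·18.2 − 27.8·25.3) / (52.5 − 27.8) = 252.16 / 24.7 = 10.209 °C ≈ 10.2 °C.

10.2 °C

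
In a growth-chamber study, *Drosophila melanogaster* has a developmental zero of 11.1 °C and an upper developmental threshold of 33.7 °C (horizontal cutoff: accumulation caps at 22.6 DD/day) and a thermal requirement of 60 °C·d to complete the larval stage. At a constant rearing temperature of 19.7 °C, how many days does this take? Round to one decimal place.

7.0 days

Daily accumulation = 19.7 − 11.1 = 8.6 DD/day.
Duration = 60 / 8.6 = 6.977 ≈ 7.0 days.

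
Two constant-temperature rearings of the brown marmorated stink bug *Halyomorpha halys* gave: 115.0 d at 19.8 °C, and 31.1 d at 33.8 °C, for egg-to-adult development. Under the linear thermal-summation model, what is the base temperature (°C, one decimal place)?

14.6 °C

Equal thermal constants: D₁(T₁ − T_b) = D₂(T₂ − T_b).
115.0·(19.8 − T_b) = 31.1·(33.8 − T_b)
T_b = (115.0·19.8 − 31.1·33.8) / (115.0 − 31.1) = 1225.82 / 83.9 = 14.610 °C ≈ 14.6 °C.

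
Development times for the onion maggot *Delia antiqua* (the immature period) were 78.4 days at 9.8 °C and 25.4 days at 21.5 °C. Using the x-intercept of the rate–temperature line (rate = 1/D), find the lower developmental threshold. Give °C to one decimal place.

Equal thermal constants: D₁(T₁ − T_b) = D₂(T₂ − T_b).
78.4·(9.8 − T_b) = 25.4·(21.5 − T_b)
T_b = (78.4·9.8 − 25.4·21.5) / (78.4 − 25.4) = 222.22 / 53.0 = 4.193 °C ≈ 4.2 °C.

4.2 °C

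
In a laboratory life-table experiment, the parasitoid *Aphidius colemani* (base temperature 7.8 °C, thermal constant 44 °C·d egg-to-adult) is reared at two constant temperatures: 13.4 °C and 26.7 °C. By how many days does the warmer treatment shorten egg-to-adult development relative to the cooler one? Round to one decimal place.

5.5 days

At 13.4 °C: 44 / (13.4 − 7.8) = 44 / 5.6 = 7.857 d.
At 26.7 °C: 44 / (26.7 − 7.8) = 44 / 18.9 = 2.328 d.
Difference = |7.857 − 2.328| = 5.529 ≈ 5.5 days.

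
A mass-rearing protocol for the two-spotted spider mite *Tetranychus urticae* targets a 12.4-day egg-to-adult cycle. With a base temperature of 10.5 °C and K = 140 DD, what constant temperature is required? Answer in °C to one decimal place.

21.8 °C

Required daily accumulation = 140 / 12.4 = 11.290 DD/day.
T = T_base + 11.290 = 10.5 + 11.290 = 21.790 ≈ 21.8 °C.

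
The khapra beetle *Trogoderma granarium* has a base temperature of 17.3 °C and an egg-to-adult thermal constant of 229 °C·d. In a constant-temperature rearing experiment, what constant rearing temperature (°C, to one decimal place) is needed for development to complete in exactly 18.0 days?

30.0 °C

Required daily accumulation = 229 / 18.0 = 12.722 DD/day.
T = T_base + 12.722 = 17.3 + 12.722 = 30.022 ≈ 30.0 °C.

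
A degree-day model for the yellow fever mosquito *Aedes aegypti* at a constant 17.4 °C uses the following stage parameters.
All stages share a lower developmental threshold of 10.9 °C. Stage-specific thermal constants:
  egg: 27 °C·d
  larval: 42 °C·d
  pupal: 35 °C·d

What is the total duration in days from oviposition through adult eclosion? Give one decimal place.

Daily accumulation at 17.4 °C = 17.4 − 10.9 = 6.5 DD/day.
Total K = 27 + 42 + 35 = 104 DD.
Total duration = 104 / 6.5 = 16.000 ≈ 16.0 days.

16.0 days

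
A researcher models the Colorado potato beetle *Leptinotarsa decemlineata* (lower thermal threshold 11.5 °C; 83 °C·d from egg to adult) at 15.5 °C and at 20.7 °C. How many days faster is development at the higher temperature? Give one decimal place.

11.7 days

At 15.5 °C: 83 / (15.5 − 11.5) = 83 / 4.0 = 20.750 d.
At 20.7 °C: 83 / (20.7 − 11.5) = 83 / 9.2 = 9.022 d.
Difference = |20.750 − 9.022| = 11.728 ≈ 11.7 days.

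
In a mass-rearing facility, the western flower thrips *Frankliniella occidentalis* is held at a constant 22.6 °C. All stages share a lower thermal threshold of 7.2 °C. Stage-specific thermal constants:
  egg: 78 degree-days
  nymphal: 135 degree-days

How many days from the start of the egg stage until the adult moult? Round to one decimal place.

Daily accumulation at 22.6 °C = 22.6 − 7.2 = 15.4 DD/day.
Total K = 78 + 135 = 213 DD.
Total duration = 213 / 15.4 = 13.831 ≈ 13.8 days.

13.8 days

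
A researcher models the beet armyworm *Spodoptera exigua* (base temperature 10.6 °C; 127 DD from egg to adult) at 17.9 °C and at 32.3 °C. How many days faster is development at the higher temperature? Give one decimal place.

At 17.9 °C: 127 / (17.9 − 10.6) = 127 / 7.3 = 17.397 d.
At 32.3 °C: 127 / (32.3 − 10.6) = 127 / 21.7 = 5.853 d.
Difference = |17.397 − 5.853| = 11.545 ≈ 11.5 days.

11.5 days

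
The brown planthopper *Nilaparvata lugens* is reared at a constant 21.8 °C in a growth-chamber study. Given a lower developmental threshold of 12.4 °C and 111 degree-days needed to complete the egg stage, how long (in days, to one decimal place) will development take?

Daily accumulation = 21.8 − 12.4 = 9.4 DD/day.
Duration = 111 / 9.4 = 11.809 ≈ 11.8 days.

11.8 days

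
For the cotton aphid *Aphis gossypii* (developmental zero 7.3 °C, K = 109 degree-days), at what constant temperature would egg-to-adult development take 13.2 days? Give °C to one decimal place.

15.6 °C

Required daily accumulation = 109 / 13.2 = 8.258 DD/day.
T = T_base + 8.258 = 7.3 + 8.258 = 15.558 ≈ 15.6 °C.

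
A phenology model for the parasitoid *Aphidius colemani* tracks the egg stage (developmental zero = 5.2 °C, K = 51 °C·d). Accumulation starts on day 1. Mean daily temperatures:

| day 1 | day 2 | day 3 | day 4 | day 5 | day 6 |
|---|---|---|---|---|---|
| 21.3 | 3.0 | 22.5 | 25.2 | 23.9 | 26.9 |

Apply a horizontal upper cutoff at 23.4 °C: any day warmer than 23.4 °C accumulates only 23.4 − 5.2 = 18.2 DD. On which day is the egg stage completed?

day 4

Daily DD above 5.2 °C (capped at 18.2): 16.1, 0.0, 17.3, 18.2, 18.2, 18.2.
Cumulative: 16.1, 16.1, 33.4, 51.6, 69.8, 88.0.
The total first reaches 51 DD on day 4.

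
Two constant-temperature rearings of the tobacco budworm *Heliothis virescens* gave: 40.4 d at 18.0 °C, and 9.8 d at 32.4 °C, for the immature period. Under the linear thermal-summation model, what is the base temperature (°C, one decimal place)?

13.4 °C

Equal thermal constants: D₁(T₁ − T_b) = D₂(T₂ − T_b).
40.4·(18.0 − T_b) = 9.8·(32.4 − T_b)
T_b = (40.4·18.0 − 9.8·32.4) / (40.4 − 9.8) = 409.68 / 30.6 = 13.388 °C ≈ 13.4 °C.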